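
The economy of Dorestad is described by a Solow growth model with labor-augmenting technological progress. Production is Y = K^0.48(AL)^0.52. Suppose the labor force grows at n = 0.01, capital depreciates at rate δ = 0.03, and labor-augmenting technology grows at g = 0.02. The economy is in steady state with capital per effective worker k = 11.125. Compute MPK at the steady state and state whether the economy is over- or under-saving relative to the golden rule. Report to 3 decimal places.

Break-even investment rate: n + g + δ = 0.01 + 0.02 + 0.03 = 0.06.
MPK = 0.48·k^(0.48−1) = 0.48·11.125^(-0.52) ≈ 0.1371.
MPK > 0.06, so the economy is dynamically efficient (under-saving).

under-saving; MPK ≈ 0.137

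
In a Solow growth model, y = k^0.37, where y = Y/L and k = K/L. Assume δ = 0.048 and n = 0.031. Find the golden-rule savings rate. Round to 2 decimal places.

The effective depreciation rate is n + δ = 0.031 + 0.048 = 0.079.
At the golden rule MPK = n+δ, and in any Cobb-Douglas steady state s = (n+δ)·k/y = MPK·k/y = capital's share 0.37.

s_gold = 0.37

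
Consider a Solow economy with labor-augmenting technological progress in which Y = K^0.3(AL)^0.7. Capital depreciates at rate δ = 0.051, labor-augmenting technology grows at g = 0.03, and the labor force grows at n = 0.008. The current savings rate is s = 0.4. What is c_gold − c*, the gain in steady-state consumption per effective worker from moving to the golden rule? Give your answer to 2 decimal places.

Capital per effective worker breaks even when investment replaces (n + g + δ)·k; here n + g + δ = 0.089.
Current steady state (s = 0.4): k* = (0.4/0.089)^(1/0.7) ≈ 8.5583, y* = 8.5583^0.3 ≈ 1.9042, c* = (1−0.4)·1.9042 ≈ 1.1425.
Golden rule sets MPK = n+g+δ: 0.3·k^(0.3−1) = 0.089, so k_gold = (0.3/0.089)^(1/0.7) ≈ 5.6742.
y_gold = 5.6742^0.3 ≈ 1.6833, c_gold = y_gold − 0.089·k_gold ≈ 1.1783.
Gain: Δc = 1.1783 − 1.1425 ≈ 0.0358.

Δc ≈ 0.04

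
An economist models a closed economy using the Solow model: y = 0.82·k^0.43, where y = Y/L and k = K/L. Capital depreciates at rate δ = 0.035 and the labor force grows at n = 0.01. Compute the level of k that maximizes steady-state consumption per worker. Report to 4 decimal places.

k_gold ≈ 37.0291

The effective depreciation rate is n + δ = 0.01 + 0.035 = 0.045.
Setting f'(k) = n+δ gives 0.43·0.82·k^(0.43−1) = 0.045, hence k_gold = (0.43·0.82/0.045)^(1/0.57) ≈ 37.0291.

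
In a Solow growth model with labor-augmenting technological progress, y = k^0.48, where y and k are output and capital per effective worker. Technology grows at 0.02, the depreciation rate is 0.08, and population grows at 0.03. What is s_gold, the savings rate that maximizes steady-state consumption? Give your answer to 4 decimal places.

n + g + δ = 0.03 + 0.02 + 0.08 = 0.13.
At the golden rule MPK = n+g+δ, and in any Cobb-Douglas steady state s = (n+g+δ)·k/y = MPK·k/y = capital's share 0.48.

s_gold = 0.4800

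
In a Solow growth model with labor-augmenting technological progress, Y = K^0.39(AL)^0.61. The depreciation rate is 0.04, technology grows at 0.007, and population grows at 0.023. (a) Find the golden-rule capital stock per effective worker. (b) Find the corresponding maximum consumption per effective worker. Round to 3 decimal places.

Capital per effective worker breaks even when investment replaces (n + g + δ)·k; here n + g + δ = 0.07.
Golden rule sets MPK = n+g+δ: 0.39·k^(0.39−1) = 0.07, so k_gold = (0.39/0.07)^(1/0.61) ≈ 16.7069.
y_gold = 16.7069^0.39 ≈ 2.9987; c_gold = y_gold − 0.07·k_gold ≈ 1.8292.

(a) k_gold ≈ 16.707; (b) c_gold ≈ 1.829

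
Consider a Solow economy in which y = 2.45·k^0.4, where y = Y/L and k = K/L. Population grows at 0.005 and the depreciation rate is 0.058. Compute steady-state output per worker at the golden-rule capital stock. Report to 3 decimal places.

Capital per worker breaks even when investment replaces (n + δ)·k; here n + δ = 0.063.
At the golden rule the marginal product of capital equals n+δ: 0.4·2.45·k^(0.4−1) = 0.063. Solving, k_gold = (0.4·2.45/0.063)^(1/0.6) ≈ 96.9339.
Output: y_gold = 2.45·k_gold^0.4 = 2.45·96.9339^0.4 ≈ 15.2671.

y_gold ≈ 15.267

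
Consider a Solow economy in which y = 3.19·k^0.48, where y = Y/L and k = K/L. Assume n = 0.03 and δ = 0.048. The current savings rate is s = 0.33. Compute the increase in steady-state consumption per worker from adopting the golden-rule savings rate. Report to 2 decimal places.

The effective depreciation rate is n + δ = 0.03 + 0.048 = 0.078.
Current steady state (s = 0.33): k* = (0.33·3.19/0.078)^(1/0.52) ≈ 149.1011, y* = 3.19·149.1011^0.48 ≈ 35.2421, c* = (1−0.33)·35.2421 ≈ 23.6122.
At the golden rule the marginal product of capital equals n+δ: 0.48·3.19·k^(0.48−1) = 0.078. Solving, k_gold = (0.48·3.19/0.078)^(1/0.52) ≈ 306.4911.
y_gold = 3.19·306.4911^0.48 ≈ 49.8048, c_gold = y_gold − 0.078·k_gold ≈ 25.8985.
Gain: Δc = 25.8985 − 23.6122 ≈ 2.2863.

Δc ≈ 2.29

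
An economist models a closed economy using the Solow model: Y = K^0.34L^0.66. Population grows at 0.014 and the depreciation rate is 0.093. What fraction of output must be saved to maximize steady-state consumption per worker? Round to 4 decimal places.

s_gold = 0.3400

n + δ = 0.014 + 0.093 = 0.107.
At the golden rule MPK = n+δ, and in any Cobb-Douglas steady state s = (n+δ)·k/y = MPK·k/y = capital's share 0.34.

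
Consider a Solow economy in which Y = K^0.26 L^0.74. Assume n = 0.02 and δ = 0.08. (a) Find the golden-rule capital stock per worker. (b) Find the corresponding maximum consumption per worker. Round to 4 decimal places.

(a) k_gold ≈ 3.6373; (b) c_gold ≈ 1.0352

Capital per worker breaks even when investment replaces (n + δ)·k; here n + δ = 0.1.
Setting f'(k) = n+δ gives 0.26·k^(0.26−1) = 0.1, hence k_gold = (0.26/0.1)^(1/0.74) ≈ 3.6373.
y_gold = 3.6373^0.26 ≈ 1.3989; c_gold = y_gold − 0.1·k_gold ≈ 1.0352.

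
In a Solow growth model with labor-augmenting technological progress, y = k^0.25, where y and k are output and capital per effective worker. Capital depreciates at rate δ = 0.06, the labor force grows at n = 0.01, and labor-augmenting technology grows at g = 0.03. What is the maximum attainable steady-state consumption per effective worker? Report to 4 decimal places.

Capital per effective worker breaks even when investment replaces (n + g + δ)·k; here n + g + δ = 0.1.
Setting f'(k) = n+g+δ gives 0.25·k^(0.25−1) = 0.1, hence k_gold = (0.25/0.1)^(1/0.75) ≈ 3.3930.
y_gold = 3.3930^0.25 ≈ 1.3572.
c_gold = y_gold − (n+g+δ)·k_gold = 1.3572 − 0.1·3.3930 ≈ 1.0179.

c_gold ≈ 1.0179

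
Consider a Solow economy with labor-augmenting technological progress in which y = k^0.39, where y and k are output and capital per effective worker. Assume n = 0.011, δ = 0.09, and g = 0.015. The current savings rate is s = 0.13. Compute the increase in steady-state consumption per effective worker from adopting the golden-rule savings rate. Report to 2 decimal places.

The effective depreciation rate is n + g + δ = 0.011 + 0.015 + 0.09 = 0.116.
Current steady state (s = 0.13): k* = (0.13/0.116)^(1/0.61) ≈ 1.2054, y* = 1.2054^0.39 ≈ 1.0756, c* = (1−0.13)·1.0756 ≈ 0.9357.
At the golden rule the marginal product of capital equals n+g+δ: 0.39·k^(0.39−1) = 0.116. Solving, k_gold = (0.39/0.116)^(1/0.61) ≈ 7.2994.
y_gold = 7.2994^0.39 ≈ 2.1711, c_gold = y_gold − 0.116·k_gold ≈ 1.3244.
Gain: Δc = 1.3244 − 0.9357 ≈ 0.3886.

Δc ≈ 0.39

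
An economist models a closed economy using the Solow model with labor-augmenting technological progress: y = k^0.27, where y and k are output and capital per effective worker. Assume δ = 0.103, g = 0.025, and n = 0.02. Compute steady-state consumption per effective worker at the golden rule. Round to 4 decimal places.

c_gold ≈ 0.9118

Capital per effective worker breaks even when investment replaces (n + g + δ)·k; here n + g + δ = 0.148.
Setting f'(k) = n+g+δ gives 0.27·k^(0.27−1) = 0.148, hence k_gold = (0.27/0.148)^(1/0.73) ≈ 2.2786.
y_gold = 2.2786^0.27 ≈ 1.2490.
c_gold = y_gold − (n+g+δ)·k_gold = 1.2490 − 0.148·2.2786 ≈ 0.9118.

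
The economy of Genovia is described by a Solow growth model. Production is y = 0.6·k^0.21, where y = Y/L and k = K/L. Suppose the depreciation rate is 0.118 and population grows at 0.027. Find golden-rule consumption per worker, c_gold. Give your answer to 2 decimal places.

The effective depreciation rate is n + δ = 0.027 + 0.118 = 0.145.
Setting f'(k) = n+δ gives 0.21·0.6·k^(0.21−1) = 0.145, hence k_gold = (0.21·0.6/0.145)^(1/0.79) ≈ 0.8371.
y_gold = 0.6·0.8371^0.21 ≈ 0.5780.
c_gold = y_gold − (n+δ)·k_gold = 0.5780 − 0.145·0.8371 ≈ 0.4566.

c_gold ≈ 0.46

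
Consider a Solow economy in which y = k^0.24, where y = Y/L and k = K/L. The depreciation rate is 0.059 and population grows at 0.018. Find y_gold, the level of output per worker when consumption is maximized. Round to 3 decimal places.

y_gold ≈ 1.432

Break-even investment rate: n + δ = 0.018 + 0.059 = 0.077.
At the golden rule the marginal product of capital equals n+δ: 0.24·k^(0.24−1) = 0.077. Solving, k_gold = (0.24/0.077)^(1/0.76) ≈ 4.4631.
Output: y_gold = k_gold^0.24 = 4.4631^0.24 ≈ 1.4319.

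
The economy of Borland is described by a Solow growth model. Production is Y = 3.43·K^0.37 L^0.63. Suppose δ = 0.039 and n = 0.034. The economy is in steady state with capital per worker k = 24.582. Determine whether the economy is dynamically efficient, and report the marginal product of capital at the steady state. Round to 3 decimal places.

dynamically efficient; MPK ≈ 0.169

Break-even investment rate: n + δ = 0.034 + 0.039 = 0.073.
MPK = 0.37·3.43·k^(0.37−1) = 0.37·3.43·24.582^(-0.63) ≈ 0.1688.
MPK > 0.073, so the economy is dynamically efficient (under-saving).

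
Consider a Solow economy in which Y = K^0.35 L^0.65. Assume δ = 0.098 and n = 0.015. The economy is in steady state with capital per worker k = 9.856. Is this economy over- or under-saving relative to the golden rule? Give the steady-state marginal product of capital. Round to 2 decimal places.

Break-even investment rate: n + δ = 0.015 + 0.098 = 0.113.
MPK = 0.35·k^(0.35−1) = 0.35·9.856^(-0.65) ≈ 0.0791.
MPK < 0.113, so the economy is dynamically inefficient (over-saving).

over-saving; MPK ≈ 0.08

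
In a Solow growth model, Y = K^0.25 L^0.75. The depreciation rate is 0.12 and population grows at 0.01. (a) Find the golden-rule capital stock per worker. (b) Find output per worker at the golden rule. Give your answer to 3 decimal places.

Capital per worker breaks even when investment replaces (n + δ)·k; here n + δ = 0.13.
Setting f'(k) = n+δ gives 0.25·k^(0.25−1) = 0.13, hence k_gold = (0.25/0.13)^(1/0.75) ≈ 2.3915.
y_gold = 2.3915^0.25 ≈ 1.2436.

(a) k_gold ≈ 2.391; (b) y_gold ≈ 1.244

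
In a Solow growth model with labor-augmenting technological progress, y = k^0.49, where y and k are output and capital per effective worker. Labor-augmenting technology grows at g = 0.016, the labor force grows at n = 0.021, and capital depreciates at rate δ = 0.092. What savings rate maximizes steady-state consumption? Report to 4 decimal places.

The effective depreciation rate is n + g + δ = 0.021 + 0.016 + 0.092 = 0.129.
At the golden rule MPK = n+g+δ, and in any Cobb-Douglas steady state s = (n+g+δ)·k/y = MPK·k/y = capital's share 0.49.

s_gold = 0.4900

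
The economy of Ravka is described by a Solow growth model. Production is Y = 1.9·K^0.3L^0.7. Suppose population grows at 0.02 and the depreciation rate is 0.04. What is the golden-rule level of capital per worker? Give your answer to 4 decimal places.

Capital per worker breaks even when investment replaces (n + δ)·k; here n + δ = 0.06.
Setting f'(k) = n+δ gives 0.3·1.9·k^(0.3−1) = 0.06, hence k_gold = (0.3·1.9/0.06)^(1/0.7) ≈ 24.9315.

k_gold ≈ 24.9315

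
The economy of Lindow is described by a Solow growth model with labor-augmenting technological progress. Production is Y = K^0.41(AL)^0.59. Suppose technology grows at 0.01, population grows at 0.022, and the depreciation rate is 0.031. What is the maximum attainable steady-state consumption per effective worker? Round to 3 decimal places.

n + g + δ = 0.022 + 0.01 + 0.031 = 0.063.
Maximizing c = f(k) − (n+g+δ)·k gives f'(k) = n+g+δ, i.e. 0.41·k^(0.41−1) = 0.063, so k_gold = (0.41/0.063)^(1/0.59) ≈ 23.9176.
y_gold = 23.9176^0.41 ≈ 3.6751.
c_gold = y_gold − (n+g+δ)·k_gold = 3.6751 − 0.063·23.9176 ≈ 2.1683.

c_gold ≈ 2.168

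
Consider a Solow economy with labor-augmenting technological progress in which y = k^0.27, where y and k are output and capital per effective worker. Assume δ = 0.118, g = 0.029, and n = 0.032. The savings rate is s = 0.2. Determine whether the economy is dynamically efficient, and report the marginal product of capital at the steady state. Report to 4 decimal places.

dynamically efficient; MPK ≈ 0.2417

n + g + δ = 0.032 + 0.029 + 0.118 = 0.179.
Steady-state k*: s·k^0.27 = 0.179·k gives k* = (0.2/0.179)^(1/0.73) ≈ 1.1641.
MPK = 0.27·1.1641^(-0.73) ≈ 0.2417.
MPK > n+g+δ = 0.179, so the economy is dynamically efficient (under-saving).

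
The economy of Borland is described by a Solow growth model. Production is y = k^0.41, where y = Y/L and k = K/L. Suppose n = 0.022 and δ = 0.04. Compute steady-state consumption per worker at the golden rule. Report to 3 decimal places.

c_gold ≈ 2.193

n + δ = 0.022 + 0.04 = 0.062.
Setting f'(k) = n+δ gives 0.41·k^(0.41−1) = 0.062, hence k_gold = (0.41/0.062)^(1/0.59) ≈ 24.5751.
y_gold = 24.5751^0.41 ≈ 3.7162.
c_gold = y_gold − (n+δ)·k_gold = 3.7162 − 0.062·24.5751 ≈ 2.1926.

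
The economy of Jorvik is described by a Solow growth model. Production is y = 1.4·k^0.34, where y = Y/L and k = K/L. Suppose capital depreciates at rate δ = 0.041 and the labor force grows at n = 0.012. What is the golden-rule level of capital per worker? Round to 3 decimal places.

k_gold ≈ 27.825

The effective depreciation rate is n + δ = 0.012 + 0.041 = 0.053.
Golden rule sets MPK = n+δ: 0.34·1.4·k^(0.34−1) = 0.053, so k_gold = (0.34·1.4/0.053)^(1/0.66) ≈ 27.8254.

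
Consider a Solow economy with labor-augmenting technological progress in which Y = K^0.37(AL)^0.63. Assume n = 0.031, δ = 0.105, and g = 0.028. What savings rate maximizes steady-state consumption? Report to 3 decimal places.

s_gold = 0.370

Break-even investment rate: n + g + δ = 0.031 + 0.028 + 0.105 = 0.164.
At the golden rule MPK = n+g+δ, and in any Cobb-Douglas steady state s = (n+g+δ)·k/y = MPK·k/y = capital's share 0.37.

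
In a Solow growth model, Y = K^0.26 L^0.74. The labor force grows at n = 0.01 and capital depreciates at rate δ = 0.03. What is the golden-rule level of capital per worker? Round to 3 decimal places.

k_gold ≈ 12.547

Capital per worker breaks even when investment replaces (n + δ)·k; here n + δ = 0.04.
Maximizing c = f(k) − (n+δ)·k gives f'(k) = n+δ, i.e. 0.26·k^(0.26−1) = 0.04, so k_gold = (0.26/0.04)^(1/0.74) ≈ 12.5468.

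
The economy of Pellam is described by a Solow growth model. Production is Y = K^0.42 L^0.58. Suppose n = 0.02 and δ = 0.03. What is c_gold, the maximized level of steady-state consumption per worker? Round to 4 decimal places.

c_gold ≈ 2.7085

Break-even investment rate: n + δ = 0.02 + 0.03 = 0.05.
Setting f'(k) = n+δ gives 0.42·k^(0.42−1) = 0.05, hence k_gold = (0.42/0.05)^(1/0.58) ≈ 39.2270.
y_gold = 39.2270^0.42 ≈ 4.6699.
c_gold = y_gold − (n+δ)·k_gold = 4.6699 − 0.05·39.2270 ≈ 2.7085.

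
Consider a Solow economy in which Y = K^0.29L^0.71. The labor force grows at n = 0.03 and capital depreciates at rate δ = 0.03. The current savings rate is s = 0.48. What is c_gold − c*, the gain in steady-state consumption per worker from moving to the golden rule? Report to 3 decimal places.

Δc ≈ 0.135

Break-even investment rate: n + δ = 0.03 + 0.03 = 0.06.
Current steady state (s = 0.48): k* = (0.48/0.06)^(1/0.71) ≈ 18.7050, y* = 18.7050^0.29 ≈ 2.3381, c* = (1−0.48)·2.3381 ≈ 1.2158.
At the golden rule the marginal product of capital equals n+δ: 0.29·k^(0.29−1) = 0.06. Solving, k_gold = (0.29/0.06)^(1/0.71) ≈ 9.1987.
y_gold = 9.1987^0.29 ≈ 1.9032, c_gold = y_gold − 0.06·k_gold ≈ 1.3513.
Gain: Δc = 1.3513 − 1.2158 ≈ 0.1354.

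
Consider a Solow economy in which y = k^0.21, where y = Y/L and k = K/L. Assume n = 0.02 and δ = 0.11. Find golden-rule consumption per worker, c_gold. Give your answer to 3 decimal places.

The effective depreciation rate is n + δ = 0.02 + 0.11 = 0.13.
Maximizing c = f(k) − (n+δ)·k gives f'(k) = n+δ, i.e. 0.21·k^(0.21−1) = 0.13, so k_gold = (0.21/0.13)^(1/0.79) ≈ 1.8350.
y_gold = 1.8350^0.21 ≈ 1.1360.
c_gold = y_gold − (n+δ)·k_gold = 1.1360 − 0.13·1.8350 ≈ 0.8974.

c_gold ≈ 0.897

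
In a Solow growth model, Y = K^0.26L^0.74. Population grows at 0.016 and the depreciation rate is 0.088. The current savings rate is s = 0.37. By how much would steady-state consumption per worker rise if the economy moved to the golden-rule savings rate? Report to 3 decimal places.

Δc ≈ 0.037

n + δ = 0.016 + 0.088 = 0.104.
Current steady state (s = 0.37): k* = (0.37/0.104)^(1/0.74) ≈ 5.5568, y* = 5.5568^0.26 ≈ 1.5619, c* = (1−0.37)·1.5619 ≈ 0.9840.
Golden rule sets MPK = n+δ: 0.26·k^(0.26−1) = 0.104, so k_gold = (0.26/0.104)^(1/0.74) ≈ 3.4495.
y_gold = 3.4495^0.26 ≈ 1.3798, c_gold = y_gold − 0.104·k_gold ≈ 1.0211.
Gain: Δc = 1.0211 − 0.9840 ≈ 0.0371.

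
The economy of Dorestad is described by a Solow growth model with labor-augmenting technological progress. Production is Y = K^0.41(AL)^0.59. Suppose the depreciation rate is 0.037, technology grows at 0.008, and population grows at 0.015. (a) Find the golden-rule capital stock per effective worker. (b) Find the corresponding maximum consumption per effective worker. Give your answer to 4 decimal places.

(a) k_gold ≈ 25.9795; (b) c_gold ≈ 2.2431

Capital per effective worker breaks even when investment replaces (n + g + δ)·k; here n + g + δ = 0.06.
At the golden rule the marginal product of capital equals n+g+δ: 0.41·k^(0.41−1) = 0.06. Solving, k_gold = (0.41/0.06)^(1/0.59) ≈ 25.9795.
y_gold = 25.9795^0.41 ≈ 3.8019; c_gold = y_gold − 0.06·k_gold ≈ 2.2431.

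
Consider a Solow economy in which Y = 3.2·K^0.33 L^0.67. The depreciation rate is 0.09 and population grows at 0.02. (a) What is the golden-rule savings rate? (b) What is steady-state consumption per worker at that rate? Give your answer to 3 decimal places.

Capital per worker breaks even when investment replaces (n + δ)·k; here n + δ = 0.11.
For Cobb-Douglas, s_gold equals capital's share: s_gold = 0.33.
Maximizing c = f(k) − (n+δ)·k gives f'(k) = n+δ, i.e. 0.33·3.2·k^(0.33−1) = 0.11, so k_gold = (0.33·3.2/0.11)^(1/0.67) ≈ 29.2467.
y_gold = 3.2·29.2467^0.33 ≈ 9.7489; c_gold = (1−0.33)·y_gold ≈ 6.5318.

(a) s_gold = 0.330; (b) c_gold ≈ 6.532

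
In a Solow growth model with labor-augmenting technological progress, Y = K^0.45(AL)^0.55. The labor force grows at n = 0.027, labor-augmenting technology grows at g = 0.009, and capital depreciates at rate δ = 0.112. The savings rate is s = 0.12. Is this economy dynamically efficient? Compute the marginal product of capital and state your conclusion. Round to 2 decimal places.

Break-even investment rate: n + g + δ = 0.027 + 0.009 + 0.112 = 0.148.
Steady-state k*: s·k^0.45 = 0.148·k gives k* = (0.12/0.148)^(1/0.55) ≈ 0.6830.
MPK = 0.45·0.6830^(-0.55) ≈ 0.5550.
MPK > n+g+δ = 0.148, so the economy is dynamically efficient (under-saving).

dynamically efficient; MPK ≈ 0.56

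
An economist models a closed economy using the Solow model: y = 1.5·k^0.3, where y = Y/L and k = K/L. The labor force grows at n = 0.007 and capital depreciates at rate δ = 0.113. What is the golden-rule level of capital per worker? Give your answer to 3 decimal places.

k_gold ≈ 6.608

The effective depreciation rate is n + δ = 0.007 + 0.113 = 0.12.
At the golden rule the marginal product of capital equals n+δ: 0.3·1.5·k^(0.3−1) = 0.12. Solving, k_gold = (0.3·1.5/0.12)^(1/0.7) ≈ 6.6076.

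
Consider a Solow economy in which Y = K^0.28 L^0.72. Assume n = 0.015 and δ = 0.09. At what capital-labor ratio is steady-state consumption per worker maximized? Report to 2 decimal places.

n + δ = 0.015 + 0.09 = 0.105.
Maximizing c = f(k) − (n+δ)·k gives f'(k) = n+δ, i.e. 0.28·k^(0.28−1) = 0.105, so k_gold = (0.28/0.105)^(1/0.72) ≈ 3.9050.

k_gold ≈ 3.91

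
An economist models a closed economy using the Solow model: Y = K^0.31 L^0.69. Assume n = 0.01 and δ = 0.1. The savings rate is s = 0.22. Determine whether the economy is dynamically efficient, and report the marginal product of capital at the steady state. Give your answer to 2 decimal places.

Break-even investment rate: n + δ = 0.01 + 0.1 = 0.11.
Steady-state k*: s·k^0.31 = 0.11·k gives k* = (0.22/0.11)^(1/0.69) ≈ 2.7307.
MPK = 0.31·2.7307^(-0.69) ≈ 0.1550.
MPK > n+δ = 0.11, so the economy is dynamically efficient (under-saving).

dynamically efficient; MPK ≈ 0.15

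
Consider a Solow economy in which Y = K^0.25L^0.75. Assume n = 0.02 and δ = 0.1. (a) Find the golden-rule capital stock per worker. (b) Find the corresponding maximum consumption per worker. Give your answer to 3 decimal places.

Break-even investment rate: n + δ = 0.02 + 0.1 = 0.12.
At the golden rule the marginal product of capital equals n+δ: 0.25·k^(0.25−1) = 0.12. Solving, k_gold = (0.25/0.12)^(1/0.75) ≈ 2.6608.
y_gold = 2.6608^0.25 ≈ 1.2772; c_gold = y_gold − 0.12·k_gold ≈ 0.9579.

(a) k_gold ≈ 2.661; (b) c_gold ≈ 0.958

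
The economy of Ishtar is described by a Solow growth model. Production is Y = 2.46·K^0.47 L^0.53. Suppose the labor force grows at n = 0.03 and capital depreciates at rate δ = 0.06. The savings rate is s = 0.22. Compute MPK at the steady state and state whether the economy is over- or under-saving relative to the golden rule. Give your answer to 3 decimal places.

n + δ = 0.03 + 0.06 = 0.09.
Steady-state k*: s·A·k^0.47 = 0.09·k gives k* = (0.22·2.46/0.09)^(1/0.53) ≈ 29.5141.
MPK = 0.47·2.46·29.5141^(-0.53) ≈ 0.1923.
MPK > n+δ = 0.09, so the economy is dynamically efficient (under-saving).

under-saving; MPK ≈ 0.192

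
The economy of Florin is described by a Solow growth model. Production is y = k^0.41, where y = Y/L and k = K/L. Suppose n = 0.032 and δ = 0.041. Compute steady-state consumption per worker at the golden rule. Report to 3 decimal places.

c_gold ≈ 1.957

Break-even investment rate: n + δ = 0.032 + 0.041 = 0.073.
At the golden rule the marginal product of capital equals n+δ: 0.41·k^(0.41−1) = 0.073. Solving, k_gold = (0.41/0.073)^(1/0.59) ≈ 18.6326.
y_gold = 18.6326^0.41 ≈ 3.3175.
c_gold = y_gold − (n+δ)·k_gold = 3.3175 − 0.073·18.6326 ≈ 1.9573.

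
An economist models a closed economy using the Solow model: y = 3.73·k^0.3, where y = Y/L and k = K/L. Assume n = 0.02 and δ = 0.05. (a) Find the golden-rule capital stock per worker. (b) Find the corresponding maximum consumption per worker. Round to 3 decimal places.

(a) k_gold ≈ 52.435; (b) c_gold ≈ 8.564

n + δ = 0.02 + 0.05 = 0.07.
Setting f'(k) = n+δ gives 0.3·3.73·k^(0.3−1) = 0.07, hence k_gold = (0.3·3.73/0.07)^(1/0.7) ≈ 52.4345.
y_gold = 3.73·52.4345^0.3 ≈ 12.2347; c_gold = y_gold − 0.07·k_gold ≈ 8.5643.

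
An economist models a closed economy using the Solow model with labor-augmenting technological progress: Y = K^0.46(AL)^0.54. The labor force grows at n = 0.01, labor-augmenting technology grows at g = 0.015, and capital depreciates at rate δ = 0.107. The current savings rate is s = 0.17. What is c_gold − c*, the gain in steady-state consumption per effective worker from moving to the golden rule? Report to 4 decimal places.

Break-even investment rate: n + g + δ = 0.01 + 0.015 + 0.107 = 0.132.
Current steady state (s = 0.17): k* = (0.17/0.132)^(1/0.54) ≈ 1.5976, y* = 1.5976^0.46 ≈ 1.2405, c* = (1−0.17)·1.2405 ≈ 1.0296.
At the golden rule the marginal product of capital equals n+g+δ: 0.46·k^(0.46−1) = 0.132. Solving, k_gold = (0.46/0.132)^(1/0.54) ≈ 10.0936.
y_gold = 10.0936^0.46 ≈ 2.8964, c_gold = y_gold − 0.132·k_gold ≈ 1.5641.
Gain: Δc = 1.5641 − 1.0296 ≈ 0.5344.

Δc ≈ 0.5344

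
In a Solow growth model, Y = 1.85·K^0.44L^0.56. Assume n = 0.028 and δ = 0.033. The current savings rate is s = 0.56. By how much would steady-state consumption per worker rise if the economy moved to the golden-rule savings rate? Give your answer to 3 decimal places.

The effective depreciation rate is n + δ = 0.028 + 0.033 = 0.061.
Current steady state (s = 0.56): k* = (0.56·1.85/0.061)^(1/0.56) ≈ 157.2107, y* = 1.85·157.2107^0.44 ≈ 17.1247, c* = (1−0.56)·17.1247 ≈ 7.5349.
Setting f'(k) = n+δ gives 0.44·1.85·k^(0.44−1) = 0.061, hence k_gold = (0.44·1.85/0.061)^(1/0.56) ≈ 102.2009.
y_gold = 1.85·102.2009^0.44 ≈ 14.1688, c_gold = y_gold − 0.061·k_gold ≈ 7.9345.
Gain: Δc = 7.9345 − 7.5349 ≈ 0.3996.

Δc ≈ 0.400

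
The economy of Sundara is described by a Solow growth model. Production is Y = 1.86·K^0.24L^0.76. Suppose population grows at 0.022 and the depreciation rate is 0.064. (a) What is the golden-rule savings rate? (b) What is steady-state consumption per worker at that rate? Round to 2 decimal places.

n + δ = 0.022 + 0.064 = 0.086.
For Cobb-Douglas, s_gold equals capital's share: s_gold = 0.24.
Golden rule sets MPK = n+δ: 0.24·1.86·k^(0.24−1) = 0.086, so k_gold = (0.24·1.86/0.086)^(1/0.76) ≈ 8.7315.
y_gold = 1.86·8.7315^0.24 ≈ 3.1288; c_gold = (1−0.24)·y_gold ≈ 2.3779.

(a) s_gold = 0.24; (b) c_gold ≈ 2.38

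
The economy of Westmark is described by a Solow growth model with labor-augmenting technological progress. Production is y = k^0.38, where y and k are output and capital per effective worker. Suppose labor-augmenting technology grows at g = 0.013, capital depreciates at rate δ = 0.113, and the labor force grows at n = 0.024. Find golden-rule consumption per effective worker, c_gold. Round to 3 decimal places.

Capital per effective worker breaks even when investment replaces (n + g + δ)·k; here n + g + δ = 0.15.
Maximizing c = f(k) − (n+g+δ)·k gives f'(k) = n+g+δ, i.e. 0.38·k^(0.38−1) = 0.15, so k_gold = (0.38/0.15)^(1/0.62) ≈ 4.4783.
y_gold = 4.4783^0.38 ≈ 1.7678.
c_gold = y_gold − (n+g+δ)·k_gold = 1.7678 − 0.15·4.4783 ≈ 1.0960.

c_gold ≈ 1.096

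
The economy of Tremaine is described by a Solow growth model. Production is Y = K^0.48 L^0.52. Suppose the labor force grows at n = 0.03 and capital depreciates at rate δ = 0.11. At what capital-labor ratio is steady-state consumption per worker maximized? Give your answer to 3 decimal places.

k_gold ≈ 10.692

Capital per worker breaks even when investment replaces (n + δ)·k; here n + δ = 0.14.
Golden rule sets MPK = n+δ: 0.48·k^(0.48−1) = 0.14, so k_gold = (0.48/0.14)^(1/0.52) ≈ 10.6921.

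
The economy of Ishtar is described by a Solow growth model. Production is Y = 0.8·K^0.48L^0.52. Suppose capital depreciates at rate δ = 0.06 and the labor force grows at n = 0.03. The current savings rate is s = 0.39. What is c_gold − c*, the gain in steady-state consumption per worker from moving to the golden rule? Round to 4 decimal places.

n + δ = 0.03 + 0.06 = 0.09.
Current steady state (s = 0.39): k* = (0.39·0.8/0.09)^(1/0.52) ≈ 10.9218, y* = 0.8·10.9218^0.48 ≈ 2.5204, c* = (1−0.39)·2.5204 ≈ 1.5374.
Maximizing c = f(k) − (n+δ)·k gives f'(k) = n+δ, i.e. 0.48·0.8·k^(0.48−1) = 0.09, so k_gold = (0.48·0.8/0.09)^(1/0.52) ≈ 16.2820.
y_gold = 0.8·16.2820^0.48 ≈ 3.0529, c_gold = y_gold − 0.09·k_gold ≈ 1.5875.
Gain: Δc = 1.5875 − 1.5374 ≈ 0.0501.

Δc ≈ 0.0501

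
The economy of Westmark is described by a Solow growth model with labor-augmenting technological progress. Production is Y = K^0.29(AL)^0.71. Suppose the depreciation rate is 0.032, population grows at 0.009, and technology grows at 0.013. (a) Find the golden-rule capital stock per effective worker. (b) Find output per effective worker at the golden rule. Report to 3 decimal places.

The effective depreciation rate is n + g + δ = 0.009 + 0.013 + 0.032 = 0.054.
Setting f'(k) = n+g+δ gives 0.29·k^(0.29−1) = 0.054, hence k_gold = (0.29/0.054)^(1/0.71) ≈ 10.6703.
y_gold = 10.6703^0.29 ≈ 1.9869.

(a) k_gold ≈ 10.670; (b) y_gold ≈ 1.987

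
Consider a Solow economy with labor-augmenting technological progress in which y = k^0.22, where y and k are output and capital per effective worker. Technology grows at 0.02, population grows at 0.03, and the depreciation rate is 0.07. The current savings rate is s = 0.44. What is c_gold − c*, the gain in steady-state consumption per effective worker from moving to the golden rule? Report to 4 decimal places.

Δc ≈ 0.1176

Break-even investment rate: n + g + δ = 0.03 + 0.02 + 0.07 = 0.12.
Current steady state (s = 0.44): k* = (0.44/0.12)^(1/0.78) ≈ 5.2896, y* = 5.2896^0.22 ≈ 1.4426, c* = (1−0.44)·1.4426 ≈ 0.8079.
Maximizing c = f(k) − (n+g+δ)·k gives f'(k) = n+g+δ, i.e. 0.22·k^(0.22−1) = 0.12, so k_gold = (0.22/0.12)^(1/0.78) ≈ 2.1751.
y_gold = 2.1751^0.22 ≈ 1.1864, c_gold = y_gold − 0.12·k_gold ≈ 0.9254.
Gain: Δc = 0.9254 − 0.8079 ≈ 0.1176.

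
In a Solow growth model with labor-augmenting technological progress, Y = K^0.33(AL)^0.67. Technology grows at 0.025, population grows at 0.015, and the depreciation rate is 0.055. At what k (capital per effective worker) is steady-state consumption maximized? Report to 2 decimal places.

k_gold ≈ 6.41

Break-even investment rate: n + g + δ = 0.015 + 0.025 + 0.055 = 0.095.
At the golden rule the marginal product of capital equals n+g+δ: 0.33·k^(0.33−1) = 0.095. Solving, k_gold = (0.33/0.095)^(1/0.67) ≈ 6.4143.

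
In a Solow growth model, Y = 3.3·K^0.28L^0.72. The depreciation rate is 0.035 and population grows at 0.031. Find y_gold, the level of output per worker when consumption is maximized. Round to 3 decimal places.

The effective depreciation rate is n + δ = 0.031 + 0.035 = 0.066.
At the golden rule the marginal product of capital equals n+δ: 0.28·3.3·k^(0.28−1) = 0.066. Solving, k_gold = (0.28·3.3/0.066)^(1/0.72) ≈ 39.0701.
Output: y_gold = 3.3·k_gold^0.28 = 3.3·39.0701^0.28 ≈ 9.2094.

y_gold ≈ 9.209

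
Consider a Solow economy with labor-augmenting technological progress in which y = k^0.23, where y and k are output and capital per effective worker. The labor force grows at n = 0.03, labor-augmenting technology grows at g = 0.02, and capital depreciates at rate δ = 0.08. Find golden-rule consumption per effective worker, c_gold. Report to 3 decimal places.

c_gold ≈ 0.913

Capital per effective worker breaks even when investment replaces (n + g + δ)·k; here n + g + δ = 0.13.
At the golden rule the marginal product of capital equals n+g+δ: 0.23·k^(0.23−1) = 0.13. Solving, k_gold = (0.23/0.13)^(1/0.77) ≈ 2.0980.
y_gold = 2.0980^0.23 ≈ 1.1858.
c_gold = y_gold − (n+g+δ)·k_gold = 1.1858 − 0.13·2.0980 ≈ 0.9131.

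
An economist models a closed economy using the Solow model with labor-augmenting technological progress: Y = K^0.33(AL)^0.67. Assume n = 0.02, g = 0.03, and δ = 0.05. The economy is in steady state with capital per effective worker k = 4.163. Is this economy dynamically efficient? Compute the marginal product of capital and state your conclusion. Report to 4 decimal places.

The effective depreciation rate is n + g + δ = 0.02 + 0.03 + 0.05 = 0.1.
MPK = 0.33·k^(0.33−1) = 0.33·4.163^(-0.67) ≈ 0.1269.
MPK > 0.1, so the economy is dynamically efficient (under-saving).

dynamically efficient; MPK ≈ 0.1269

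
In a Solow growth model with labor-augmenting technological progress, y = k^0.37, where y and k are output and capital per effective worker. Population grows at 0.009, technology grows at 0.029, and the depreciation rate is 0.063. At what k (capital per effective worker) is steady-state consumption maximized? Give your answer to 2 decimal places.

Break-even investment rate: n + g + δ = 0.009 + 0.029 + 0.063 = 0.101.
Setting f'(k) = n+g+δ gives 0.37·k^(0.37−1) = 0.101, hence k_gold = (0.37/0.101)^(1/0.63) ≈ 7.8532.

k_gold ≈ 7.85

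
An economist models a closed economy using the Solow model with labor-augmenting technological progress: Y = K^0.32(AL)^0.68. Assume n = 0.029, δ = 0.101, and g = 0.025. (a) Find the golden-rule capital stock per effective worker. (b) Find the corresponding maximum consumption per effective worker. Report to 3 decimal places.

Capital per effective worker breaks even when investment replaces (n + g + δ)·k; here n + g + δ = 0.155.
Maximizing c = f(k) − (n+g+δ)·k gives f'(k) = n+g+δ, i.e. 0.32·k^(0.32−1) = 0.155, so k_gold = (0.32/0.155)^(1/0.68) ≈ 2.9038.
y_gold = 2.9038^0.32 ≈ 1.4065; c_gold = y_gold − 0.155·k_gold ≈ 0.9564.

(a) k_gold ≈ 2.904; (b) c_gold ≈ 0.956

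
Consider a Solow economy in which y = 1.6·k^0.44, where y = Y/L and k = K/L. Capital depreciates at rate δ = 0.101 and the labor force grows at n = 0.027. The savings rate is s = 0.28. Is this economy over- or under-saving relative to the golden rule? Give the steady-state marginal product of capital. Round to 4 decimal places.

under-saving; MPK ≈ 0.2011

Break-even investment rate: n + δ = 0.027 + 0.101 = 0.128.
Steady-state k*: s·A·k^0.44 = 0.128·k gives k* = (0.28·1.6/0.128)^(1/0.56) ≈ 9.3659.
MPK = 0.44·1.6·9.3659^(-0.56) ≈ 0.2011.
MPK > n+δ = 0.128, so the economy is dynamically efficient (under-saving).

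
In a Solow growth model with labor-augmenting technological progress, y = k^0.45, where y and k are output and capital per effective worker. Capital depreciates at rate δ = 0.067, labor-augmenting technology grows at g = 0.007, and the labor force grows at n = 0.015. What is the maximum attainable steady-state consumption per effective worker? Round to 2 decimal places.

Break-even investment rate: n + g + δ = 0.015 + 0.007 + 0.067 = 0.089.
At the golden rule the marginal product of capital equals n+g+δ: 0.45·k^(0.45−1) = 0.089. Solving, k_gold = (0.45/0.089)^(1/0.55) ≈ 19.0405.
y_gold = 19.0405^0.45 ≈ 3.7658.
c_gold = y_gold − (n+g+δ)·k_gold = 3.7658 − 0.089·19.0405 ≈ 2.0712.

c_gold ≈ 2.07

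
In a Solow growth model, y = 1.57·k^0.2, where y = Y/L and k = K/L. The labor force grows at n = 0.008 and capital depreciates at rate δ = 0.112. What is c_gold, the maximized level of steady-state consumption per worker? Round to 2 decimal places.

Break-even investment rate: n + δ = 0.008 + 0.112 = 0.12.
Golden rule sets MPK = n+δ: 0.2·1.57·k^(0.2−1) = 0.12, so k_gold = (0.2·1.57/0.12)^(1/0.8) ≈ 3.3280.
y_gold = 1.57·3.3280^0.2 ≈ 1.9968.
c_gold = y_gold − (n+δ)·k_gold = 1.9968 − 0.12·3.3280 ≈ 1.5974.

c_gold ≈ 1.60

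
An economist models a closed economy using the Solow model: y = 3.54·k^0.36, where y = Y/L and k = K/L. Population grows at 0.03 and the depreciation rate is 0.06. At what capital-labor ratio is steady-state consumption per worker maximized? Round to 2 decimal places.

The effective depreciation rate is n + δ = 0.03 + 0.06 = 0.09.
Maximizing c = f(k) − (n+δ)·k gives f'(k) = n+δ, i.e. 0.36·3.54·k^(0.36−1) = 0.09, so k_gold = (0.36·3.54/0.09)^(1/0.64) ≈ 62.8834.

k_gold ≈ 62.88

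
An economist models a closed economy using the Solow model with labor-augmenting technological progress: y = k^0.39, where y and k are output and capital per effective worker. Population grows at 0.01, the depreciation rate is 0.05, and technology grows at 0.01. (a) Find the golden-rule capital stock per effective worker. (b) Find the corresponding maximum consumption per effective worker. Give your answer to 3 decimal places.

n + g + δ = 0.01 + 0.01 + 0.05 = 0.07.
Golden rule sets MPK = n+g+δ: 0.39·k^(0.39−1) = 0.07, so k_gold = (0.39/0.07)^(1/0.61) ≈ 16.7069.
y_gold = 16.7069^0.39 ≈ 2.9987; c_gold = y_gold − 0.07·k_gold ≈ 1.8292.

(a) k_gold ≈ 16.707; (b) c_gold ≈ 1.829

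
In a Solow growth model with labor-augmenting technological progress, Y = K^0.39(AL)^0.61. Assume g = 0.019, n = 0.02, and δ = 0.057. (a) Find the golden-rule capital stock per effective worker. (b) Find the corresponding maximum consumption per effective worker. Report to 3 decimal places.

(a) k_gold ≈ 9.955; (b) c_gold ≈ 1.495

n + g + δ = 0.02 + 0.019 + 0.057 = 0.096.
Golden rule sets MPK = n+g+δ: 0.39·k^(0.39−1) = 0.096, so k_gold = (0.39/0.096)^(1/0.61) ≈ 9.9546.
y_gold = 9.9546^0.39 ≈ 2.4504; c_gold = y_gold − 0.096·k_gold ≈ 1.4947.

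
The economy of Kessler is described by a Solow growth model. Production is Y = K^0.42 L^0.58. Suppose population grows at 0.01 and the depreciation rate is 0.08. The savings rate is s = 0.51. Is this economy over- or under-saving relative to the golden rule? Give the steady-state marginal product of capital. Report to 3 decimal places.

Capital per worker breaks even when investment replaces (n + δ)·k; here n + δ = 0.09.
Steady-state k*: s·k^0.42 = 0.09·k gives k* = (0.51/0.09)^(1/0.58) ≈ 19.8994.
MPK = 0.42·19.8994^(-0.58) ≈ 0.0741.
MPK < n+δ = 0.09, so the economy is dynamically inefficient (over-saving).

over-saving; MPK ≈ 0.074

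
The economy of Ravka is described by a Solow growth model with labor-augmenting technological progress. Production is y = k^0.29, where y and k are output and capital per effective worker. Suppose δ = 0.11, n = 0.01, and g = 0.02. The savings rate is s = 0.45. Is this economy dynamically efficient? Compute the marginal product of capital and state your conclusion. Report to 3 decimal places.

The effective depreciation rate is n + g + δ = 0.01 + 0.02 + 0.11 = 0.14.
Steady-state k*: s·k^0.29 = 0.14·k gives k* = (0.45/0.14)^(1/0.71) ≈ 5.1785.
MPK = 0.29·5.1785^(-0.71) ≈ 0.0902.
MPK < n+g+δ = 0.14, so the economy is dynamically inefficient (over-saving).

dynamically inefficient; MPK ≈ 0.090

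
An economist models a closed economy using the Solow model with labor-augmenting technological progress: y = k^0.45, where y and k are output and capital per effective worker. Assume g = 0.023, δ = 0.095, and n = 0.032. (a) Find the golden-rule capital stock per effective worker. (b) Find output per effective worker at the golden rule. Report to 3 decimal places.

Break-even investment rate: n + g + δ = 0.032 + 0.023 + 0.095 = 0.15.
At the golden rule the marginal product of capital equals n+g+δ: 0.45·k^(0.45−1) = 0.15. Solving, k_gold = (0.45/0.15)^(1/0.55) ≈ 7.3704.
y_gold = 7.3704^0.45 ≈ 2.4568.

(a) k_gold ≈ 7.370; (b) y_gold ≈ 2.457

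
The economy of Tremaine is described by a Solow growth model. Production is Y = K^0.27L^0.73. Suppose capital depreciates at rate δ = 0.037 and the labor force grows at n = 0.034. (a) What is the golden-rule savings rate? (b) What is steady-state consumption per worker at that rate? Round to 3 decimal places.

Capital per worker breaks even when investment replaces (n + δ)·k; here n + δ = 0.071.
For Cobb-Douglas, s_gold equals capital's share: s_gold = 0.27.
Golden rule sets MPK = n+δ: 0.27·k^(0.27−1) = 0.071, so k_gold = (0.27/0.071)^(1/0.73) ≈ 6.2325.
y_gold = 6.2325^0.27 ≈ 1.6389; c_gold = (1−0.27)·y_gold ≈ 1.1964.

(a) s_gold = 0.270; (b) c_gold ≈ 1.196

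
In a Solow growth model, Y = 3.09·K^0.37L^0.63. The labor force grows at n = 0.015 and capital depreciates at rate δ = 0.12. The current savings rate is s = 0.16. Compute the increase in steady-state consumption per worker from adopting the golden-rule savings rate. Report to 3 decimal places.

Break-even investment rate: n + δ = 0.015 + 0.12 = 0.135.
Current steady state (s = 0.16): k* = (0.16·3.09/0.135)^(1/0.63) ≈ 7.8493, y* = 3.09·7.8493^0.37 ≈ 6.6229, c* = (1−0.16)·6.6229 ≈ 5.5632.
At the golden rule the marginal product of capital equals n+δ: 0.37·3.09·k^(0.37−1) = 0.135. Solving, k_gold = (0.37·3.09/0.135)^(1/0.63) ≈ 29.6989.
y_gold = 3.09·29.6989^0.37 ≈ 10.8361, c_gold = y_gold − 0.135·k_gold ≈ 6.8267.
Gain: Δc = 6.8267 − 5.5632 ≈ 1.2635.

Δc ≈ 1.264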